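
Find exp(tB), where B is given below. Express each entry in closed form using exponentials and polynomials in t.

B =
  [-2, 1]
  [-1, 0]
e^{tB} =
  [-t*exp(-t) + exp(-t), t*exp(-t)]
  [-t*exp(-t), t*exp(-t) + exp(-t)]

Strategy: write B = P · J · P⁻¹ where J is a Jordan canonical form, so e^{tB} = P · e^{tJ} · P⁻¹, and e^{tJ} can be computed block-by-block.

B has Jordan form
J =
  [-1,  1]
  [ 0, -1]
(up to reordering of blocks).

Per-block formulas:
  For a 2×2 Jordan block J_2(-1): exp(t · J_2(-1)) = e^(-1t)·(I + t·N), where N is the 2×2 nilpotent shift.

After assembling e^{tJ} and conjugating by P, we get:

e^{tB} =
  [-t*exp(-t) + exp(-t), t*exp(-t)]
  [-t*exp(-t), t*exp(-t) + exp(-t)]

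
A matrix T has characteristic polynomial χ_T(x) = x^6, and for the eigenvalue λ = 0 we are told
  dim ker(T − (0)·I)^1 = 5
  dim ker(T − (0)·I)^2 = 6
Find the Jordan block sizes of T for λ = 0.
Block sizes for λ = 0: [2, 1, 1, 1, 1]

From the dimensions of kernels of powers, the number of Jordan blocks of size at least j is d_j − d_{j−1} where d_j = dim ker(N^j) (with d_0 = 0). Computing the differences gives [5, 1].
The number of blocks of size exactly k is (#blocks of size ≥ k) − (#blocks of size ≥ k + 1), so the partition is: 4 block(s) of size 1, 1 block(s) of size 2.
In nonincreasing order the block sizes are [2, 1, 1, 1, 1].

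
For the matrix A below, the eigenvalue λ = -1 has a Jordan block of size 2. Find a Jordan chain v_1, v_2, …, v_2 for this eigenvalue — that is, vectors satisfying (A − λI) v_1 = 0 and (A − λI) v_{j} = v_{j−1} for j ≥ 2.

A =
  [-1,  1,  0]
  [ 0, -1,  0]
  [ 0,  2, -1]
A Jordan chain for λ = -1 of length 2:
v_1 = (1, 0, 2)ᵀ
v_2 = (0, 1, 0)ᵀ

Let N = A − (-1)·I. We want v_2 with N^2 v_2 = 0 but N^1 v_2 ≠ 0; then v_{j-1} := N · v_j for j = 2, …, 2.

Pick v_2 = (0, 1, 0)ᵀ.
Then v_1 = N · v_2 = (1, 0, 2)ᵀ.

Sanity check: (A − (-1)·I) v_1 = (0, 0, 0)ᵀ = 0. ✓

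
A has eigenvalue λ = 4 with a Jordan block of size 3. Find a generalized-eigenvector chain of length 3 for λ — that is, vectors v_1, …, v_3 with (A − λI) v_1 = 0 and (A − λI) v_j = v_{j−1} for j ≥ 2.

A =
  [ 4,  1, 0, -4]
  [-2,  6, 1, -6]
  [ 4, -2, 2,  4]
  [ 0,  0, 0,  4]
A Jordan chain for λ = 4 of length 3:
v_1 = (-2, 0, -4, 0)ᵀ
v_2 = (0, -2, 4, 0)ᵀ
v_3 = (1, 0, 0, 0)ᵀ

Let N = A − (4)·I. We want v_3 with N^3 v_3 = 0 but N^2 v_3 ≠ 0; then v_{j-1} := N · v_j for j = 3, …, 2.

Pick v_3 = (1, 0, 0, 0)ᵀ.
Then v_2 = N · v_3 = (0, -2, 4, 0)ᵀ.
Then v_1 = N · v_2 = (-2, 0, -4, 0)ᵀ.

Sanity check: (A − (4)·I) v_1 = (0, 0, 0, 0)ᵀ = 0. ✓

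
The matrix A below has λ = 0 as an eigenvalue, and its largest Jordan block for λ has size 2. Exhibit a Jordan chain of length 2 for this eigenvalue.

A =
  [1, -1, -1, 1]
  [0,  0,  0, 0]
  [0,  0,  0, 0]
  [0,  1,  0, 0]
A Jordan chain for λ = 0 of length 2:
v_1 = (-1, 0, 0, 1)ᵀ
v_2 = (0, 1, 0, 0)ᵀ

Let N = A − (0)·I. We want v_2 with N^2 v_2 = 0 but N^1 v_2 ≠ 0; then v_{j-1} := N · v_j for j = 2, …, 2.

Pick v_2 = (0, 1, 0, 0)ᵀ.
Then v_1 = N · v_2 = (-1, 0, 0, 1)ᵀ.

Sanity check: (A − (0)·I) v_1 = (0, 0, 0, 0)ᵀ = 0. ✓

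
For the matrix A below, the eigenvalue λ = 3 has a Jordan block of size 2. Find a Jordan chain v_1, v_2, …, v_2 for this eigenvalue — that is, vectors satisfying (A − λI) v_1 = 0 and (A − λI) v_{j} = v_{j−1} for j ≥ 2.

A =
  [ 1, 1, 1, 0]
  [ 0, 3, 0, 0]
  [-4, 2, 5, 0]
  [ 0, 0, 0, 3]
A Jordan chain for λ = 3 of length 2:
v_1 = (-2, 0, -4, 0)ᵀ
v_2 = (1, 0, 0, 0)ᵀ

Let N = A − (3)·I. We want v_2 with N^2 v_2 = 0 but N^1 v_2 ≠ 0; then v_{j-1} := N · v_j for j = 2, …, 2.

Pick v_2 = (1, 0, 0, 0)ᵀ.
Then v_1 = N · v_2 = (-2, 0, -4, 0)ᵀ.

Sanity check: (A − (3)·I) v_1 = (0, 0, 0, 0)ᵀ = 0. ✓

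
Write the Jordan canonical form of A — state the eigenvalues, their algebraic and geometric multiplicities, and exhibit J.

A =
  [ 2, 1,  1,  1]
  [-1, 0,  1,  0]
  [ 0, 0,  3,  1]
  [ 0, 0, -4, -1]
J_2(1) ⊕ J_2(1)

The characteristic polynomial is
  det(x·I − A) = x^4 - 4*x^3 + 6*x^2 - 4*x + 1 = (x - 1)^4

Eigenvalues and multiplicities (the geometric multiplicity of λ is n − rank(A − λI), which equals the number of Jordan blocks for λ):
  λ = 1: algebraic multiplicity = 4, geometric multiplicity = 2

Determining the block sizes for each eigenvalue:
  λ = 1: with am = 4 and gm = 2, the partition is not yet determined (e.g. several partitions of 4 into 2 parts exist). Let N = A − (1)·I. Computing rank(N^1) = 2, rank(N^2) = 0; the number of blocks of size ≥ j is rank(N^{j−1}) − rank(N^j), giving [2, 2]. So we have 2 block(s) of size 2 → block sizes [2, 2]

Assembling the blocks gives a Jordan form
J =
  [1, 1, 0, 0]
  [0, 1, 0, 0]
  [0, 0, 1, 1]
  [0, 0, 0, 1]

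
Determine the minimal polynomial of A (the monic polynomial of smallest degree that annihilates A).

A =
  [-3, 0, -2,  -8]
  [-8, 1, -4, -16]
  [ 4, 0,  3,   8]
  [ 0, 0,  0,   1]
x^2 - 1

The characteristic polynomial is χ_A(x) = (x - 1)^3*(x + 1), so the eigenvalues are known. The minimal polynomial is
  m_A(x) = Π_λ (x − λ)^{k_λ}
where k_λ is the size of the *largest* Jordan block for λ (equivalently, the smallest k with (A − λI)^k v = 0 for every generalised eigenvector v of λ).

  λ = -1: largest Jordan block has size 1, contributing (x + 1)
  λ = 1: largest Jordan block has size 1, contributing (x − 1)

So m_A(x) = (x - 1)*(x + 1) = x^2 - 1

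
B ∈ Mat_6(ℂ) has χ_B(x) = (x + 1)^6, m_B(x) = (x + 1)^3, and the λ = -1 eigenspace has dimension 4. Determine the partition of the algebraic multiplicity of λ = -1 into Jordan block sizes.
Block sizes for λ = -1: [3, 1, 1, 1]

Step 1 — from the characteristic polynomial, algebraic multiplicity of λ = -1 is 6. From dim ker(B − (-1)·I) = 4, there are exactly 4 Jordan blocks for λ = -1.
Step 2 — from the minimal polynomial, the factor (x + 1)^3 tells us the largest block for λ = -1 has size 3.
Step 3 — with total size 6, 4 blocks, and largest block 3, the block sizes (in nonincreasing order) are [3, 1, 1, 1].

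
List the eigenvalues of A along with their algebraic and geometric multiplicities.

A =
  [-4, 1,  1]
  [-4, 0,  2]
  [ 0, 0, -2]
λ = -2: alg = 3, geom = 2

Step 1 — factor the characteristic polynomial to read off the algebraic multiplicities:
  χ_A(x) = (x + 2)^3

Step 2 — compute geometric multiplicities via the rank-nullity identity g(λ) = n − rank(A − λI):
  rank(A − (-2)·I) = 1, so dim ker(A − (-2)·I) = n − 1 = 2

Summary:
  λ = -2: algebraic multiplicity = 3, geometric multiplicity = 2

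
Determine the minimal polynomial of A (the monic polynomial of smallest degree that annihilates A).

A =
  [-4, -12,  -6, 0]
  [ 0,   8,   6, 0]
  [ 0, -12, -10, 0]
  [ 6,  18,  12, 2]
x^2 + 2*x - 8

The characteristic polynomial is χ_A(x) = (x - 2)^2*(x + 4)^2, so the eigenvalues are known. The minimal polynomial is
  m_A(x) = Π_λ (x − λ)^{k_λ}
where k_λ is the size of the *largest* Jordan block for λ (equivalently, the smallest k with (A − λI)^k v = 0 for every generalised eigenvector v of λ).

  λ = -4: largest Jordan block has size 1, contributing (x + 4)
  λ = 2: largest Jordan block has size 1, contributing (x − 2)

So m_A(x) = (x - 2)*(x + 4) = x^2 + 2*x - 8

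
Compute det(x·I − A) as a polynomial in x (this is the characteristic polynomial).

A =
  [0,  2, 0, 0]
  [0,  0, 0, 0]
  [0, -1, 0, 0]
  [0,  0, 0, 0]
x^4

Expanding det(x·I − A) (e.g. by cofactor expansion or by noting that A is similar to its Jordan form J, which has the same characteristic polynomial as A) gives
  χ_A(x) = x^4
which factors as x^4. The eigenvalues (with algebraic multiplicities) are λ = 0 with multiplicity 4.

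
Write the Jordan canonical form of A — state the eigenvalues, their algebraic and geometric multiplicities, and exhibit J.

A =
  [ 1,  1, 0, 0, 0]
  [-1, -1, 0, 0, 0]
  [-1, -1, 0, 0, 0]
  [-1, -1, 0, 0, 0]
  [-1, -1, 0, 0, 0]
J_2(0) ⊕ J_1(0) ⊕ J_1(0) ⊕ J_1(0)

The characteristic polynomial is
  det(x·I − A) = x^5

Eigenvalues and multiplicities (the geometric multiplicity of λ is n − rank(A − λI), which equals the number of Jordan blocks for λ):
  λ = 0: algebraic multiplicity = 5, geometric multiplicity = 4

Determining the block sizes for each eigenvalue:
  λ = 0: 4 blocks summing to 5 forces exactly one block of size 2 and the rest size 1 → block sizes [2, 1, 1, 1]

Assembling the blocks gives a Jordan form
J =
  [0, 1, 0, 0, 0]
  [0, 0, 0, 0, 0]
  [0, 0, 0, 0, 0]
  [0, 0, 0, 0, 0]
  [0, 0, 0, 0, 0]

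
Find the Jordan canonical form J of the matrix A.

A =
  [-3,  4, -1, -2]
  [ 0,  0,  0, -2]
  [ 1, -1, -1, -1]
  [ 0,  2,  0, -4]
J_3(-2) ⊕ J_1(-2)

The characteristic polynomial is
  det(x·I − A) = x^4 + 8*x^3 + 24*x^2 + 32*x + 16 = (x + 2)^4

Eigenvalues and multiplicities (the geometric multiplicity of λ is n − rank(A − λI), which equals the number of Jordan blocks for λ):
  λ = -2: algebraic multiplicity = 4, geometric multiplicity = 2

Determining the block sizes for each eigenvalue:
  λ = -2: with am = 4 and gm = 2, the partition is not yet determined (e.g. several partitions of 4 into 2 parts exist). Let N = A − (-2)·I. Computing rank(N^1) = 2, rank(N^2) = 1, rank(N^3) = 0; the number of blocks of size ≥ j is rank(N^{j−1}) − rank(N^j), giving [2, 1, 1]. So we have 1 block(s) of size 3, 1 block(s) of size 1 → block sizes [3, 1]

Assembling the blocks gives a Jordan form
J =
  [-2,  1,  0,  0]
  [ 0, -2,  1,  0]
  [ 0,  0, -2,  0]
  [ 0,  0,  0, -2]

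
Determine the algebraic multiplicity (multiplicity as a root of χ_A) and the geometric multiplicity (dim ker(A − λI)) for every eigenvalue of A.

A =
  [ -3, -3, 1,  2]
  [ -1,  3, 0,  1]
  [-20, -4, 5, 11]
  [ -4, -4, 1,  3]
λ = 2: alg = 4, geom = 2

Step 1 — factor the characteristic polynomial to read off the algebraic multiplicities:
  χ_A(x) = (x - 2)^4

Step 2 — compute geometric multiplicities via the rank-nullity identity g(λ) = n − rank(A − λI):
  rank(A − (2)·I) = 2, so dim ker(A − (2)·I) = n − 2 = 2

Summary:
  λ = 2: algebraic multiplicity = 4, geometric multiplicity = 2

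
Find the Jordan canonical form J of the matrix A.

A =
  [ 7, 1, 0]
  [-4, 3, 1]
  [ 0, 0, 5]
J_3(5)

The characteristic polynomial is
  det(x·I − A) = x^3 - 15*x^2 + 75*x - 125 = (x - 5)^3

Eigenvalues and multiplicities (the geometric multiplicity of λ is n − rank(A − λI), which equals the number of Jordan blocks for λ):
  λ = 5: algebraic multiplicity = 3, geometric multiplicity = 1

Determining the block sizes for each eigenvalue:
  λ = 5: one block (gm = 1), so the single block has size am = 3 → block sizes [3]

Assembling the blocks gives a Jordan form
J =
  [5, 1, 0]
  [0, 5, 1]
  [0, 0, 5]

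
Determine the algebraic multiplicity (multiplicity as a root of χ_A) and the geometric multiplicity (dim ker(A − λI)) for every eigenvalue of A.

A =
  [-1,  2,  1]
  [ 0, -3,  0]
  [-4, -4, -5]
λ = -3: alg = 3, geom = 2

Step 1 — factor the characteristic polynomial to read off the algebraic multiplicities:
  χ_A(x) = (x + 3)^3

Step 2 — compute geometric multiplicities via the rank-nullity identity g(λ) = n − rank(A − λI):
  rank(A − (-3)·I) = 1, so dim ker(A − (-3)·I) = n − 1 = 2

Summary:
  λ = -3: algebraic multiplicity = 3, geometric multiplicity = 2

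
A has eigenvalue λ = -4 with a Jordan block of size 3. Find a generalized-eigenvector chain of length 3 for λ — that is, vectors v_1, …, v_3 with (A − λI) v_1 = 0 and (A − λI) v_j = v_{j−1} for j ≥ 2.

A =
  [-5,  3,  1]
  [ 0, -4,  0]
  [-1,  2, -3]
A Jordan chain for λ = -4 of length 3:
v_1 = (-1, 0, -1)ᵀ
v_2 = (3, 0, 2)ᵀ
v_3 = (0, 1, 0)ᵀ

Let N = A − (-4)·I. We want v_3 with N^3 v_3 = 0 but N^2 v_3 ≠ 0; then v_{j-1} := N · v_j for j = 3, …, 2.

Pick v_3 = (0, 1, 0)ᵀ.
Then v_2 = N · v_3 = (3, 0, 2)ᵀ.
Then v_1 = N · v_2 = (-1, 0, -1)ᵀ.

Sanity check: (A − (-4)·I) v_1 = (0, 0, 0)ᵀ = 0. ✓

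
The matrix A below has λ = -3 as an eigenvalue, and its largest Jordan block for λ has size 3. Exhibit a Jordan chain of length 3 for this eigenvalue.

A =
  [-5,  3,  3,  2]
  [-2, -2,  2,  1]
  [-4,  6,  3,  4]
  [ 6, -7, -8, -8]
A Jordan chain for λ = -3 of length 3:
v_1 = (-2, 0, -4, 4)ᵀ
v_2 = (-2, -2, -4, 6)ᵀ
v_3 = (1, 0, 0, 0)ᵀ

Let N = A − (-3)·I. We want v_3 with N^3 v_3 = 0 but N^2 v_3 ≠ 0; then v_{j-1} := N · v_j for j = 3, …, 2.

Pick v_3 = (1, 0, 0, 0)ᵀ.
Then v_2 = N · v_3 = (-2, -2, -4, 6)ᵀ.
Then v_1 = N · v_2 = (-2, 0, -4, 4)ᵀ.

Sanity check: (A − (-3)·I) v_1 = (0, 0, 0, 0)ᵀ = 0. ✓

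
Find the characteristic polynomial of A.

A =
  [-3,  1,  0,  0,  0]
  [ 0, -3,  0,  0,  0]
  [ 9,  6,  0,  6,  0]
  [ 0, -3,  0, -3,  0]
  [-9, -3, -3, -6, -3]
x^5 + 12*x^4 + 54*x^3 + 108*x^2 + 81*x

Expanding det(x·I − A) (e.g. by cofactor expansion or by noting that A is similar to its Jordan form J, which has the same characteristic polynomial as A) gives
  χ_A(x) = x^5 + 12*x^4 + 54*x^3 + 108*x^2 + 81*x
which factors as x*(x + 3)^4. The eigenvalues (with algebraic multiplicities) are λ = -3 with multiplicity 4, λ = 0 with multiplicity 1.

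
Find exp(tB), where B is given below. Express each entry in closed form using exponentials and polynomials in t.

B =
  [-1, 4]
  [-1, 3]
e^{tB} =
  [-2*t*exp(t) + exp(t), 4*t*exp(t)]
  [-t*exp(t), 2*t*exp(t) + exp(t)]

Strategy: write B = P · J · P⁻¹ where J is a Jordan canonical form, so e^{tB} = P · e^{tJ} · P⁻¹, and e^{tJ} can be computed block-by-block.

B has Jordan form
J =
  [1, 1]
  [0, 1]
(up to reordering of blocks).

Per-block formulas:
  For a 2×2 Jordan block J_2(1): exp(t · J_2(1)) = e^(1t)·(I + t·N), where N is the 2×2 nilpotent shift.

After assembling e^{tJ} and conjugating by P, we get:

e^{tB} =
  [-2*t*exp(t) + exp(t), 4*t*exp(t)]
  [-t*exp(t), 2*t*exp(t) + exp(t)]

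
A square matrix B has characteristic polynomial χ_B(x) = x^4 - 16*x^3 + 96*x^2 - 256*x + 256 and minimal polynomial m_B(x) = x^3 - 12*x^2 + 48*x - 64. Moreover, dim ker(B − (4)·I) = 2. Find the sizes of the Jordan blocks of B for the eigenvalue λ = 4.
Block sizes for λ = 4: [3, 1]

Step 1 — from the characteristic polynomial, algebraic multiplicity of λ = 4 is 4. From dim ker(B − (4)·I) = 2, there are exactly 2 Jordan blocks for λ = 4.
Step 2 — from the minimal polynomial, the factor (x − 4)^3 tells us the largest block for λ = 4 has size 3.
Step 3 — with total size 4, 2 blocks, and largest block 3, the block sizes (in nonincreasing order) are [3, 1].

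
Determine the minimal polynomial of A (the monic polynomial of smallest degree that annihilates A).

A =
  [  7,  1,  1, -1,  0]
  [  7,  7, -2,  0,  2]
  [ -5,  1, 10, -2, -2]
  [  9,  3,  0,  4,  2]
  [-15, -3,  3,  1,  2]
x^3 - 18*x^2 + 108*x - 216

The characteristic polynomial is χ_A(x) = (x - 6)^5, so the eigenvalues are known. The minimal polynomial is
  m_A(x) = Π_λ (x − λ)^{k_λ}
where k_λ is the size of the *largest* Jordan block for λ (equivalently, the smallest k with (A − λI)^k v = 0 for every generalised eigenvector v of λ).

  λ = 6: largest Jordan block has size 3, contributing (x − 6)^3

So m_A(x) = (x - 6)^3 = x^3 - 18*x^2 + 108*x - 216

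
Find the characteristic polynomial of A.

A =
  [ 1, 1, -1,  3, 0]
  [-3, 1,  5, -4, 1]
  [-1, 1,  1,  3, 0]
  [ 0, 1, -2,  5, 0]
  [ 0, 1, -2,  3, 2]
x^5 - 10*x^4 + 40*x^3 - 80*x^2 + 80*x - 32

Expanding det(x·I − A) (e.g. by cofactor expansion or by noting that A is similar to its Jordan form J, which has the same characteristic polynomial as A) gives
  χ_A(x) = x^5 - 10*x^4 + 40*x^3 - 80*x^2 + 80*x - 32
which factors as (x - 2)^5. The eigenvalues (with algebraic multiplicities) are λ = 2 with multiplicity 5.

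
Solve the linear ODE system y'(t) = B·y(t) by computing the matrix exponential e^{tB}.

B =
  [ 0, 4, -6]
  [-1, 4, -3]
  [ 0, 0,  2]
e^{tB} =
  [-2*t*exp(2*t) + exp(2*t), 4*t*exp(2*t), -6*t*exp(2*t)]
  [-t*exp(2*t), 2*t*exp(2*t) + exp(2*t), -3*t*exp(2*t)]
  [0, 0, exp(2*t)]

Strategy: write B = P · J · P⁻¹ where J is a Jordan canonical form, so e^{tB} = P · e^{tJ} · P⁻¹, and e^{tJ} can be computed block-by-block.

B has Jordan form
J =
  [2, 1, 0]
  [0, 2, 0]
  [0, 0, 2]
(up to reordering of blocks).

Per-block formulas:
  For a 1×1 block at λ = 2: exp(t · [2]) = [e^(2t)].
  For a 2×2 Jordan block J_2(2): exp(t · J_2(2)) = e^(2t)·(I + t·N), where N is the 2×2 nilpotent shift.

After assembling e^{tJ} and conjugating by P, we get:

e^{tB} =
  [-2*t*exp(2*t) + exp(2*t), 4*t*exp(2*t), -6*t*exp(2*t)]
  [-t*exp(2*t), 2*t*exp(2*t) + exp(2*t), -3*t*exp(2*t)]
  [0, 0, exp(2*t)]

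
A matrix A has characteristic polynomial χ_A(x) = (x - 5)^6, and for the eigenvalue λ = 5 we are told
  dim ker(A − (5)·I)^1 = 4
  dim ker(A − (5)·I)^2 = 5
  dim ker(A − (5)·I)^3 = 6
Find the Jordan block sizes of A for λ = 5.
Block sizes for λ = 5: [3, 1, 1, 1]

From the dimensions of kernels of powers, the number of Jordan blocks of size at least j is d_j − d_{j−1} where d_j = dim ker(N^j) (with d_0 = 0). Computing the differences gives [4, 1, 1].
The number of blocks of size exactly k is (#blocks of size ≥ k) − (#blocks of size ≥ k + 1), so the partition is: 3 block(s) of size 1, 1 block(s) of size 3.
In nonincreasing order the block sizes are [3, 1, 1, 1].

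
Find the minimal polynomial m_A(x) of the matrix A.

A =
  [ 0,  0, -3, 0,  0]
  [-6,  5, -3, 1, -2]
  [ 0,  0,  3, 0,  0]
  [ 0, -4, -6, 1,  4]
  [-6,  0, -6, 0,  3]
x^3 - 6*x^2 + 9*x

The characteristic polynomial is χ_A(x) = x*(x - 3)^4, so the eigenvalues are known. The minimal polynomial is
  m_A(x) = Π_λ (x − λ)^{k_λ}
where k_λ is the size of the *largest* Jordan block for λ (equivalently, the smallest k with (A − λI)^k v = 0 for every generalised eigenvector v of λ).

  λ = 0: largest Jordan block has size 1, contributing (x − 0)
  λ = 3: largest Jordan block has size 2, contributing (x − 3)^2

So m_A(x) = x*(x - 3)^2 = x^3 - 6*x^2 + 9*x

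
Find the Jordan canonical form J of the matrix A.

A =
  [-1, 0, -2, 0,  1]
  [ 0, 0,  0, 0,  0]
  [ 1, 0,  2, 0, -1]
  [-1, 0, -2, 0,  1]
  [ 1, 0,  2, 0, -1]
J_2(0) ⊕ J_1(0) ⊕ J_1(0) ⊕ J_1(0)

The characteristic polynomial is
  det(x·I − A) = x^5

Eigenvalues and multiplicities (the geometric multiplicity of λ is n − rank(A − λI), which equals the number of Jordan blocks for λ):
  λ = 0: algebraic multiplicity = 5, geometric multiplicity = 4

Determining the block sizes for each eigenvalue:
  λ = 0: 4 blocks summing to 5 forces exactly one block of size 2 and the rest size 1 → block sizes [2, 1, 1, 1]

Assembling the blocks gives a Jordan form
J =
  [0, 1, 0, 0, 0]
  [0, 0, 0, 0, 0]
  [0, 0, 0, 0, 0]
  [0, 0, 0, 0, 0]
  [0, 0, 0, 0, 0]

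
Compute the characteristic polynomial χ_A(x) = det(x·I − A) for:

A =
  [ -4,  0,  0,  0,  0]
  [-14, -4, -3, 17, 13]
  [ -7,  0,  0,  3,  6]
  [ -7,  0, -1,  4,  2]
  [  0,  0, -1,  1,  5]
x^5 - x^4 - 29*x^3 + 45*x^2 + 216*x - 432

Expanding det(x·I − A) (e.g. by cofactor expansion or by noting that A is similar to its Jordan form J, which has the same characteristic polynomial as A) gives
  χ_A(x) = x^5 - x^4 - 29*x^3 + 45*x^2 + 216*x - 432
which factors as (x - 3)^3*(x + 4)^2. The eigenvalues (with algebraic multiplicities) are λ = -4 with multiplicity 2, λ = 3 with multiplicity 3.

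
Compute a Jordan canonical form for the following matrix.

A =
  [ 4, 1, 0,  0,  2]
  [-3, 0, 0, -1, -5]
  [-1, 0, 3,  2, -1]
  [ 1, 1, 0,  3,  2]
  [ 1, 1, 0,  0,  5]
J_3(3) ⊕ J_2(3)

The characteristic polynomial is
  det(x·I − A) = x^5 - 15*x^4 + 90*x^3 - 270*x^2 + 405*x - 243 = (x - 3)^5

Eigenvalues and multiplicities (the geometric multiplicity of λ is n − rank(A − λI), which equals the number of Jordan blocks for λ):
  λ = 3: algebraic multiplicity = 5, geometric multiplicity = 2

Determining the block sizes for each eigenvalue:
  λ = 3: with am = 5 and gm = 2, the partition is not yet determined (e.g. several partitions of 5 into 2 parts exist). Let N = A − (3)·I. Computing rank(N^1) = 3, rank(N^2) = 1, rank(N^3) = 0; the number of blocks of size ≥ j is rank(N^{j−1}) − rank(N^j), giving [2, 2, 1]. So we have 1 block(s) of size 3, 1 block(s) of size 2 → block sizes [3, 2]

Assembling the blocks gives a Jordan form
J =
  [3, 1, 0, 0, 0]
  [0, 3, 1, 0, 0]
  [0, 0, 3, 0, 0]
  [0, 0, 0, 3, 1]
  [0, 0, 0, 0, 3]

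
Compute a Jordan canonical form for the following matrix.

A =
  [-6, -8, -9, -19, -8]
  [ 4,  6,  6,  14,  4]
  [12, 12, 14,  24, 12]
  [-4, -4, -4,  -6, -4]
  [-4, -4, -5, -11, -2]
J_1(-2) ⊕ J_2(2) ⊕ J_1(2) ⊕ J_1(2)

The characteristic polynomial is
  det(x·I − A) = x^5 - 6*x^4 + 8*x^3 + 16*x^2 - 48*x + 32 = (x - 2)^4*(x + 2)

Eigenvalues and multiplicities (the geometric multiplicity of λ is n − rank(A − λI), which equals the number of Jordan blocks for λ):
  λ = -2: algebraic multiplicity = 1, geometric multiplicity = 1
  λ = 2: algebraic multiplicity = 4, geometric multiplicity = 3

Determining the block sizes for each eigenvalue:
  λ = -2: one block (gm = 1), so the single block has size am = 1 → block sizes [1]
  λ = 2: 3 blocks summing to 4 forces exactly one block of size 2 and the rest size 1 → block sizes [2, 1, 1]

Assembling the blocks gives a Jordan form
J =
  [-2, 0, 0, 0, 0]
  [ 0, 2, 1, 0, 0]
  [ 0, 0, 2, 0, 0]
  [ 0, 0, 0, 2, 0]
  [ 0, 0, 0, 0, 2]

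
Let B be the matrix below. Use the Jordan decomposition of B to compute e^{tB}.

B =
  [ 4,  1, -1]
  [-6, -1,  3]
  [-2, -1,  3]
e^{tB} =
  [2*t*exp(2*t) + exp(2*t), t*exp(2*t), -t*exp(2*t)]
  [-6*t*exp(2*t), -3*t*exp(2*t) + exp(2*t), 3*t*exp(2*t)]
  [-2*t*exp(2*t), -t*exp(2*t), t*exp(2*t) + exp(2*t)]

Strategy: write B = P · J · P⁻¹ where J is a Jordan canonical form, so e^{tB} = P · e^{tJ} · P⁻¹, and e^{tJ} can be computed block-by-block.

B has Jordan form
J =
  [2, 1, 0]
  [0, 2, 0]
  [0, 0, 2]
(up to reordering of blocks).

Per-block formulas:
  For a 1×1 block at λ = 2: exp(t · [2]) = [e^(2t)].
  For a 2×2 Jordan block J_2(2): exp(t · J_2(2)) = e^(2t)·(I + t·N), where N is the 2×2 nilpotent shift.

After assembling e^{tJ} and conjugating by P, we get:

e^{tB} =
  [2*t*exp(2*t) + exp(2*t), t*exp(2*t), -t*exp(2*t)]
  [-6*t*exp(2*t), -3*t*exp(2*t) + exp(2*t), 3*t*exp(2*t)]
  [-2*t*exp(2*t), -t*exp(2*t), t*exp(2*t) + exp(2*t)]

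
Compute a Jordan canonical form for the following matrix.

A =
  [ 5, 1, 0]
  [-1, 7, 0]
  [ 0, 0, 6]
J_2(6) ⊕ J_1(6)

The characteristic polynomial is
  det(x·I − A) = x^3 - 18*x^2 + 108*x - 216 = (x - 6)^3

Eigenvalues and multiplicities (the geometric multiplicity of λ is n − rank(A − λI), which equals the number of Jordan blocks for λ):
  λ = 6: algebraic multiplicity = 3, geometric multiplicity = 2

Determining the block sizes for each eigenvalue:
  λ = 6: 2 blocks summing to 3 forces exactly one block of size 2 and the rest size 1 → block sizes [2, 1]

Assembling the blocks gives a Jordan form
J =
  [6, 1, 0]
  [0, 6, 0]
  [0, 0, 6]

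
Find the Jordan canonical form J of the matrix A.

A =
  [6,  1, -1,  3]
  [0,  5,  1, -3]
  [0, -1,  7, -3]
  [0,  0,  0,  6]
J_2(6) ⊕ J_1(6) ⊕ J_1(6)

The characteristic polynomial is
  det(x·I − A) = x^4 - 24*x^3 + 216*x^2 - 864*x + 1296 = (x - 6)^4

Eigenvalues and multiplicities (the geometric multiplicity of λ is n − rank(A − λI), which equals the number of Jordan blocks for λ):
  λ = 6: algebraic multiplicity = 4, geometric multiplicity = 3

Determining the block sizes for each eigenvalue:
  λ = 6: 3 blocks summing to 4 forces exactly one block of size 2 and the rest size 1 → block sizes [2, 1, 1]

Assembling the blocks gives a Jordan form
J =
  [6, 1, 0, 0]
  [0, 6, 0, 0]
  [0, 0, 6, 0]
  [0, 0, 0, 6]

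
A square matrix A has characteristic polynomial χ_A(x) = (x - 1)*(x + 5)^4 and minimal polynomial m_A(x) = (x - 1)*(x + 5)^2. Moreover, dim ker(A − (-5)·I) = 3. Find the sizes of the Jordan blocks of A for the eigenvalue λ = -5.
Block sizes for λ = -5: [2, 1, 1]

Step 1 — from the characteristic polynomial, algebraic multiplicity of λ = -5 is 4. From dim ker(A − (-5)·I) = 3, there are exactly 3 Jordan blocks for λ = -5.
Step 2 — from the minimal polynomial, the factor (x + 5)^2 tells us the largest block for λ = -5 has size 2.
Step 3 — with total size 4, 3 blocks, and largest block 2, the block sizes (in nonincreasing order) are [2, 1, 1].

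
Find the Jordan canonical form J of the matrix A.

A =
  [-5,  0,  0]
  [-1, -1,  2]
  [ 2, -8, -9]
J_2(-5) ⊕ J_1(-5)

The characteristic polynomial is
  det(x·I − A) = x^3 + 15*x^2 + 75*x + 125 = (x + 5)^3

Eigenvalues and multiplicities (the geometric multiplicity of λ is n − rank(A − λI), which equals the number of Jordan blocks for λ):
  λ = -5: algebraic multiplicity = 3, geometric multiplicity = 2

Determining the block sizes for each eigenvalue:
  λ = -5: 2 blocks summing to 3 forces exactly one block of size 2 and the rest size 1 → block sizes [2, 1]

Assembling the blocks gives a Jordan form
J =
  [-5,  1,  0]
  [ 0, -5,  0]
  [ 0,  0, -5]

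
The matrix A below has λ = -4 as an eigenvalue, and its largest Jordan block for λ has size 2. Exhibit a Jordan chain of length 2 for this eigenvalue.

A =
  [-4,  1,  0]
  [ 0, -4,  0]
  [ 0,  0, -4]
A Jordan chain for λ = -4 of length 2:
v_1 = (1, 0, 0)ᵀ
v_2 = (0, 1, 0)ᵀ

Let N = A − (-4)·I. We want v_2 with N^2 v_2 = 0 but N^1 v_2 ≠ 0; then v_{j-1} := N · v_j for j = 2, …, 2.

Pick v_2 = (0, 1, 0)ᵀ.
Then v_1 = N · v_2 = (1, 0, 0)ᵀ.

Sanity check: (A − (-4)·I) v_1 = (0, 0, 0)ᵀ = 0. ✓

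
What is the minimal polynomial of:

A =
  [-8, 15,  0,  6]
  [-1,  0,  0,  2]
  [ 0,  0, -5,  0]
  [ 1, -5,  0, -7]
x^2 + 10*x + 25

The characteristic polynomial is χ_A(x) = (x + 5)^4, so the eigenvalues are known. The minimal polynomial is
  m_A(x) = Π_λ (x − λ)^{k_λ}
where k_λ is the size of the *largest* Jordan block for λ (equivalently, the smallest k with (A − λI)^k v = 0 for every generalised eigenvector v of λ).

  λ = -5: largest Jordan block has size 2, contributing (x + 5)^2

So m_A(x) = (x + 5)^2 = x^2 + 10*x + 25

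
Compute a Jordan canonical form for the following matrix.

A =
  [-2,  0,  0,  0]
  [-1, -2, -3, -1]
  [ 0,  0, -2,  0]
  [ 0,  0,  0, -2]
J_2(-2) ⊕ J_1(-2) ⊕ J_1(-2)

The characteristic polynomial is
  det(x·I − A) = x^4 + 8*x^3 + 24*x^2 + 32*x + 16 = (x + 2)^4

Eigenvalues and multiplicities (the geometric multiplicity of λ is n − rank(A − λI), which equals the number of Jordan blocks for λ):
  λ = -2: algebraic multiplicity = 4, geometric multiplicity = 3

Determining the block sizes for each eigenvalue:
  λ = -2: 3 blocks summing to 4 forces exactly one block of size 2 and the rest size 1 → block sizes [2, 1, 1]

Assembling the blocks gives a Jordan form
J =
  [-2,  1,  0,  0]
  [ 0, -2,  0,  0]
  [ 0,  0, -2,  0]
  [ 0,  0,  0, -2]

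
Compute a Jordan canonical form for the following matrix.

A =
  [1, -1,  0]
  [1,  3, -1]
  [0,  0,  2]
J_3(2)

The characteristic polynomial is
  det(x·I − A) = x^3 - 6*x^2 + 12*x - 8 = (x - 2)^3

Eigenvalues and multiplicities (the geometric multiplicity of λ is n − rank(A − λI), which equals the number of Jordan blocks for λ):
  λ = 2: algebraic multiplicity = 3, geometric multiplicity = 1

Determining the block sizes for each eigenvalue:
  λ = 2: one block (gm = 1), so the single block has size am = 3 → block sizes [3]

Assembling the blocks gives a Jordan form
J =
  [2, 1, 0]
  [0, 2, 1]
  [0, 0, 2]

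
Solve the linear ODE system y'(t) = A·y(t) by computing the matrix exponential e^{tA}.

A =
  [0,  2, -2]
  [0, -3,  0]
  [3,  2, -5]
e^{tA} =
  [3*exp(-2*t) - 2*exp(-3*t), 2*exp(-2*t) - 2*exp(-3*t), -2*exp(-2*t) + 2*exp(-3*t)]
  [0, exp(-3*t), 0]
  [3*exp(-2*t) - 3*exp(-3*t), 2*exp(-2*t) - 2*exp(-3*t), -2*exp(-2*t) + 3*exp(-3*t)]

Strategy: write A = P · J · P⁻¹ where J is a Jordan canonical form, so e^{tA} = P · e^{tJ} · P⁻¹, and e^{tJ} can be computed block-by-block.

A has Jordan form
J =
  [-3,  0,  0]
  [ 0, -3,  0]
  [ 0,  0, -2]
(up to reordering of blocks).

Per-block formulas:
  For a 1×1 block at λ = -3: exp(t · [-3]) = [e^(-3t)].
  For a 1×1 block at λ = -2: exp(t · [-2]) = [e^(-2t)].

After assembling e^{tJ} and conjugating by P, we get:

e^{tA} =
  [3*exp(-2*t) - 2*exp(-3*t), 2*exp(-2*t) - 2*exp(-3*t), -2*exp(-2*t) + 2*exp(-3*t)]
  [0, exp(-3*t), 0]
  [3*exp(-2*t) - 3*exp(-3*t), 2*exp(-2*t) - 2*exp(-3*t), -2*exp(-2*t) + 3*exp(-3*t)]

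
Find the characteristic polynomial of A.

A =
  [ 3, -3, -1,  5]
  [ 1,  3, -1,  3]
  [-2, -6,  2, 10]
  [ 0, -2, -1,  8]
x^4 - 16*x^3 + 96*x^2 - 256*x + 256

Expanding det(x·I − A) (e.g. by cofactor expansion or by noting that A is similar to its Jordan form J, which has the same characteristic polynomial as A) gives
  χ_A(x) = x^4 - 16*x^3 + 96*x^2 - 256*x + 256
which factors as (x - 4)^4. The eigenvalues (with algebraic multiplicities) are λ = 4 with multiplicity 4.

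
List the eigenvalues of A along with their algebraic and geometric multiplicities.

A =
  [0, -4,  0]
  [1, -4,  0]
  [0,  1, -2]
λ = -2: alg = 3, geom = 1

Step 1 — factor the characteristic polynomial to read off the algebraic multiplicities:
  χ_A(x) = (x + 2)^3

Step 2 — compute geometric multiplicities via the rank-nullity identity g(λ) = n − rank(A − λI):
  rank(A − (-2)·I) = 2, so dim ker(A − (-2)·I) = n − 2 = 1

Summary:
  λ = -2: algebraic multiplicity = 3, geometric multiplicity = 1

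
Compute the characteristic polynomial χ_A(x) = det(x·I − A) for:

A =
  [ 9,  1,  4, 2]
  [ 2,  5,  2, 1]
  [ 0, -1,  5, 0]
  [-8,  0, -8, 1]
x^4 - 20*x^3 + 150*x^2 - 500*x + 625

Expanding det(x·I − A) (e.g. by cofactor expansion or by noting that A is similar to its Jordan form J, which has the same characteristic polynomial as A) gives
  χ_A(x) = x^4 - 20*x^3 + 150*x^2 - 500*x + 625
which factors as (x - 5)^4. The eigenvalues (with algebraic multiplicities) are λ = 5 with multiplicity 4.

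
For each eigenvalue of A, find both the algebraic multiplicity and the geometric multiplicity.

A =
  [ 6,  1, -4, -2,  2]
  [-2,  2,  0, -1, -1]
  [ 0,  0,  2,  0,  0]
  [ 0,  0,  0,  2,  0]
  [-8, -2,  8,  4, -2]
λ = 2: alg = 5, geom = 3

Step 1 — factor the characteristic polynomial to read off the algebraic multiplicities:
  χ_A(x) = (x - 2)^5

Step 2 — compute geometric multiplicities via the rank-nullity identity g(λ) = n − rank(A − λI):
  rank(A − (2)·I) = 2, so dim ker(A − (2)·I) = n − 2 = 3

Summary:
  λ = 2: algebraic multiplicity = 5, geometric multiplicity = 3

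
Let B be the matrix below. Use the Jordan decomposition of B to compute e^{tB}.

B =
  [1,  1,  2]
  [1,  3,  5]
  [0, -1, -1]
e^{tB} =
  [t^2*exp(t)/2 + exp(t), t*exp(t), t^2*exp(t)/2 + 2*t*exp(t)]
  [t^2*exp(t) + t*exp(t), 2*t*exp(t) + exp(t), t^2*exp(t) + 5*t*exp(t)]
  [-t^2*exp(t)/2, -t*exp(t), -t^2*exp(t)/2 - 2*t*exp(t) + exp(t)]

Strategy: write B = P · J · P⁻¹ where J is a Jordan canonical form, so e^{tB} = P · e^{tJ} · P⁻¹, and e^{tJ} can be computed block-by-block.

B has Jordan form
J =
  [1, 1, 0]
  [0, 1, 1]
  [0, 0, 1]
(up to reordering of blocks).

Per-block formulas:
  For a 3×3 Jordan block J_3(1): exp(t · J_3(1)) = e^(1t)·(I + t·N + (t^2/2)·N^2), where N is the 3×3 nilpotent shift.

After assembling e^{tJ} and conjugating by P, we get:

e^{tB} =
  [t^2*exp(t)/2 + exp(t), t*exp(t), t^2*exp(t)/2 + 2*t*exp(t)]
  [t^2*exp(t) + t*exp(t), 2*t*exp(t) + exp(t), t^2*exp(t) + 5*t*exp(t)]
  [-t^2*exp(t)/2, -t*exp(t), -t^2*exp(t)/2 - 2*t*exp(t) + exp(t)]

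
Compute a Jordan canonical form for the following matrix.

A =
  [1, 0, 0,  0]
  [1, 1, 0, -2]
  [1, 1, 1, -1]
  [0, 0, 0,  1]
J_3(1) ⊕ J_1(1)

The characteristic polynomial is
  det(x·I − A) = x^4 - 4*x^3 + 6*x^2 - 4*x + 1 = (x - 1)^4

Eigenvalues and multiplicities (the geometric multiplicity of λ is n − rank(A − λI), which equals the number of Jordan blocks for λ):
  λ = 1: algebraic multiplicity = 4, geometric multiplicity = 2

Determining the block sizes for each eigenvalue:
  λ = 1: with am = 4 and gm = 2, the partition is not yet determined (e.g. several partitions of 4 into 2 parts exist). Let N = A − (1)·I. Computing rank(N^1) = 2, rank(N^2) = 1, rank(N^3) = 0; the number of blocks of size ≥ j is rank(N^{j−1}) − rank(N^j), giving [2, 1, 1]. So we have 1 block(s) of size 3, 1 block(s) of size 1 → block sizes [3, 1]

Assembling the blocks gives a Jordan form
J =
  [1, 1, 0, 0]
  [0, 1, 1, 0]
  [0, 0, 1, 0]
  [0, 0, 0, 1]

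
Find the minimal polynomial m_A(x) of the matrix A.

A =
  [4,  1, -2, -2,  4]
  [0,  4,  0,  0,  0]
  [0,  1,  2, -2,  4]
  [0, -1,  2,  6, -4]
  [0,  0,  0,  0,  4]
x^2 - 8*x + 16

The characteristic polynomial is χ_A(x) = (x - 4)^5, so the eigenvalues are known. The minimal polynomial is
  m_A(x) = Π_λ (x − λ)^{k_λ}
where k_λ is the size of the *largest* Jordan block for λ (equivalently, the smallest k with (A − λI)^k v = 0 for every generalised eigenvector v of λ).

  λ = 4: largest Jordan block has size 2, contributing (x − 4)^2

So m_A(x) = (x - 4)^2 = x^2 - 8*x + 16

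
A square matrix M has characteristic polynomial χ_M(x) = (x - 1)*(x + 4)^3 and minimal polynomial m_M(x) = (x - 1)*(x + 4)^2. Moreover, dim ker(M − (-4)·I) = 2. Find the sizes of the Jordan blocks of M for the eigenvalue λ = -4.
Block sizes for λ = -4: [2, 1]

Step 1 — from the characteristic polynomial, algebraic multiplicity of λ = -4 is 3. From dim ker(M − (-4)·I) = 2, there are exactly 2 Jordan blocks for λ = -4.
Step 2 — from the minimal polynomial, the factor (x + 4)^2 tells us the largest block for λ = -4 has size 2.
Step 3 — with total size 3, 2 blocks, and largest block 2, the block sizes (in nonincreasing order) are [2, 1].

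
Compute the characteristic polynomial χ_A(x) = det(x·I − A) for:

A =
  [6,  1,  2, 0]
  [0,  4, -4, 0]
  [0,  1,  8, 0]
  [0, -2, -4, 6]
x^4 - 24*x^3 + 216*x^2 - 864*x + 1296

Expanding det(x·I − A) (e.g. by cofactor expansion or by noting that A is similar to its Jordan form J, which has the same characteristic polynomial as A) gives
  χ_A(x) = x^4 - 24*x^3 + 216*x^2 - 864*x + 1296
which factors as (x - 6)^4. The eigenvalues (with algebraic multiplicities) are λ = 6 with multiplicity 4.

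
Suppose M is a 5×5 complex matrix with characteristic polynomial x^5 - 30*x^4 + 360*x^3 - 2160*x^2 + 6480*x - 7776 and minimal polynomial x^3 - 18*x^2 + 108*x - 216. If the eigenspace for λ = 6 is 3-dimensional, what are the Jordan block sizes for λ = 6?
Block sizes for λ = 6: [3, 1, 1]

Step 1 — from the characteristic polynomial, algebraic multiplicity of λ = 6 is 5. From dim ker(M − (6)·I) = 3, there are exactly 3 Jordan blocks for λ = 6.
Step 2 — from the minimal polynomial, the factor (x − 6)^3 tells us the largest block for λ = 6 has size 3.
Step 3 — with total size 5, 3 blocks, and largest block 3, the block sizes (in nonincreasing order) are [3, 1, 1].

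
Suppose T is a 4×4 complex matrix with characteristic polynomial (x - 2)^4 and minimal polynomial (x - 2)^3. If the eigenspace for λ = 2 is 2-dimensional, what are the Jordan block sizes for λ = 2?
Block sizes for λ = 2: [3, 1]

Step 1 — from the characteristic polynomial, algebraic multiplicity of λ = 2 is 4. From dim ker(T − (2)·I) = 2, there are exactly 2 Jordan blocks for λ = 2.
Step 2 — from the minimal polynomial, the factor (x − 2)^3 tells us the largest block for λ = 2 has size 3.
Step 3 — with total size 4, 2 blocks, and largest block 3, the block sizes (in nonincreasing order) are [3, 1].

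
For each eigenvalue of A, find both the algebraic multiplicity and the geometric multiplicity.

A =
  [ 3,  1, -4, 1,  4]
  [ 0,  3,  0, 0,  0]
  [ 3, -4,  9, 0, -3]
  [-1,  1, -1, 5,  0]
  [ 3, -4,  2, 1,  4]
λ = 3: alg = 2, geom = 1; λ = 6: alg = 3, geom = 1

Step 1 — factor the characteristic polynomial to read off the algebraic multiplicities:
  χ_A(x) = (x - 6)^3*(x - 3)^2

Step 2 — compute geometric multiplicities via the rank-nullity identity g(λ) = n − rank(A − λI):
  rank(A − (3)·I) = 4, so dim ker(A − (3)·I) = n − 4 = 1
  rank(A − (6)·I) = 4, so dim ker(A − (6)·I) = n − 4 = 1

Summary:
  λ = 3: algebraic multiplicity = 2, geometric multiplicity = 1
  λ = 6: algebraic multiplicity = 3, geometric multiplicity = 1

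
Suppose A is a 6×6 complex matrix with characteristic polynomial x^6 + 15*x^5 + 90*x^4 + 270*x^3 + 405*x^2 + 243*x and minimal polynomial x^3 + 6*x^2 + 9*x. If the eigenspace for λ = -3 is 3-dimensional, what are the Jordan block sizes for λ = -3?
Block sizes for λ = -3: [2, 2, 1]

Step 1 — from the characteristic polynomial, algebraic multiplicity of λ = -3 is 5. From dim ker(A − (-3)·I) = 3, there are exactly 3 Jordan blocks for λ = -3.
Step 2 — from the minimal polynomial, the factor (x + 3)^2 tells us the largest block for λ = -3 has size 2.
Step 3 — with total size 5, 3 blocks, and largest block 2, the block sizes (in nonincreasing order) are [2, 2, 1].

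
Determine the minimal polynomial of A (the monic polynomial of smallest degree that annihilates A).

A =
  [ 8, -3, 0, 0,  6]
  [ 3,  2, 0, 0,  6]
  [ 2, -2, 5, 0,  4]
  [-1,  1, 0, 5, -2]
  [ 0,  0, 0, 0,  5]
x^2 - 10*x + 25

The characteristic polynomial is χ_A(x) = (x - 5)^5, so the eigenvalues are known. The minimal polynomial is
  m_A(x) = Π_λ (x − λ)^{k_λ}
where k_λ is the size of the *largest* Jordan block for λ (equivalently, the smallest k with (A − λI)^k v = 0 for every generalised eigenvector v of λ).

  λ = 5: largest Jordan block has size 2, contributing (x − 5)^2

So m_A(x) = (x - 5)^2 = x^2 - 10*x + 25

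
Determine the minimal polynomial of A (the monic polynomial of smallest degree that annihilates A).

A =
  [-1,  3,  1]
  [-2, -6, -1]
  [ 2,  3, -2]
x^2 + 6*x + 9

The characteristic polynomial is χ_A(x) = (x + 3)^3, so the eigenvalues are known. The minimal polynomial is
  m_A(x) = Π_λ (x − λ)^{k_λ}
where k_λ is the size of the *largest* Jordan block for λ (equivalently, the smallest k with (A − λI)^k v = 0 for every generalised eigenvector v of λ).

  λ = -3: largest Jordan block has size 2, contributing (x + 3)^2

So m_A(x) = (x + 3)^2 = x^2 + 6*x + 9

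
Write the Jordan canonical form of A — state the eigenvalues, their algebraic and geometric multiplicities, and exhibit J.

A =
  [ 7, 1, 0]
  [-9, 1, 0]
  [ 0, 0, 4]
J_2(4) ⊕ J_1(4)

The characteristic polynomial is
  det(x·I − A) = x^3 - 12*x^2 + 48*x - 64 = (x - 4)^3

Eigenvalues and multiplicities (the geometric multiplicity of λ is n − rank(A − λI), which equals the number of Jordan blocks for λ):
  λ = 4: algebraic multiplicity = 3, geometric multiplicity = 2

Determining the block sizes for each eigenvalue:
  λ = 4: 2 blocks summing to 3 forces exactly one block of size 2 and the rest size 1 → block sizes [2, 1]

Assembling the blocks gives a Jordan form
J =
  [4, 1, 0]
  [0, 4, 0]
  [0, 0, 4]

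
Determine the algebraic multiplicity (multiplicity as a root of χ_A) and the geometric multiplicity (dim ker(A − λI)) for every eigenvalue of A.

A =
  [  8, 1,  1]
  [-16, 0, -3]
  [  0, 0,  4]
λ = 4: alg = 3, geom = 1

Step 1 — factor the characteristic polynomial to read off the algebraic multiplicities:
  χ_A(x) = (x - 4)^3

Step 2 — compute geometric multiplicities via the rank-nullity identity g(λ) = n − rank(A − λI):
  rank(A − (4)·I) = 2, so dim ker(A − (4)·I) = n − 2 = 1

Summary:
  λ = 4: algebraic multiplicity = 3, geometric multiplicity = 1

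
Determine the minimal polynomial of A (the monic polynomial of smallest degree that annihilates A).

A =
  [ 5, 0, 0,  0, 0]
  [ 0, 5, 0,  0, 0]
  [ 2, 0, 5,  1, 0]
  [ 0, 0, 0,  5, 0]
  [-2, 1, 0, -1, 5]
x^2 - 10*x + 25

The characteristic polynomial is χ_A(x) = (x - 5)^5, so the eigenvalues are known. The minimal polynomial is
  m_A(x) = Π_λ (x − λ)^{k_λ}
where k_λ is the size of the *largest* Jordan block for λ (equivalently, the smallest k with (A − λI)^k v = 0 for every generalised eigenvector v of λ).

  λ = 5: largest Jordan block has size 2, contributing (x − 5)^2

So m_A(x) = (x - 5)^2 = x^2 - 10*x + 25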